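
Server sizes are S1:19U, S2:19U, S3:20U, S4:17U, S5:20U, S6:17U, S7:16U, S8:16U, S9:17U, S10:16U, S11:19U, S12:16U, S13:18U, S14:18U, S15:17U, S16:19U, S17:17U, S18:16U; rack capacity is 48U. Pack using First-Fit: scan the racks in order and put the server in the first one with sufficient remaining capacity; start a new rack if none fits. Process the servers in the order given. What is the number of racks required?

9

Put S1 (19U) in rack 1; 29U remain.
Put S2 (19U) in rack 1; 10U remain.
Put S3 (20U) in rack 2; 28U remain.
Put S4 (17U) in rack 2; 11U remain.
Put S5 (20U) in rack 3; 28U remain.
Put S6 (17U) in rack 3; 11U remain.
Put S7 (16U) in rack 4; 32U remain.
Put S8 (16U) in rack 4; 16U remain.
Put S9 (17U) in rack 5; 31U remain.
Put S10 (16U) in rack 4; 0U remain.
Put S11 (19U) in rack 5; 12U remain.
Put S12 (16U) in rack 6; 32U remain.
Put S13 (18U) in rack 6; 14U remain.
Put S14 (18U) in rack 7; 30U remain.
Put S15 (17U) in rack 7; 13U remain.
Put S16 (19U) in rack 8; 29U remain.
Put S17 (17U) in rack 8; 12U remain.
Put S18 (16U) in rack 9; 32U remain.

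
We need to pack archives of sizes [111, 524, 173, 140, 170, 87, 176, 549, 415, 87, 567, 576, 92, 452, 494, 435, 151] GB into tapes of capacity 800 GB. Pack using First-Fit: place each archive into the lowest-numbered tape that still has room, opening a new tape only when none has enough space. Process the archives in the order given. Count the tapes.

9

Put 111 GB in tape 1; 689 GB remain.
Put 524 GB in tape 1; 165 GB remain.
Put 173 GB in tape 2; 627 GB remain.
Put 140 GB in tape 1; 25 GB remain.
Put 170 GB in tape 2; 457 GB remain.
Put 87 GB in tape 2; 370 GB remain.
Put 176 GB in tape 2; 194 GB remain.
Put 549 GB in tape 3; 251 GB remain.
Put 415 GB in tape 4; 385 GB remain.
Put 87 GB in tape 2; 107 GB remain.
Put 567 GB in tape 5; 233 GB remain.
Put 576 GB in tape 6; 224 GB remain.
Put 92 GB in tape 2; 15 GB remain.
Put 452 GB in tape 7; 348 GB remain.
Put 494 GB in tape 8; 306 GB remain.
Put 435 GB in tape 9; 365 GB remain.
Put 151 GB in tape 3; 100 GB remain.
Final tapes: [111,524,140] [173,170,87,176,87,92] [549,151] [415] [567] [576] [452] [494] [435].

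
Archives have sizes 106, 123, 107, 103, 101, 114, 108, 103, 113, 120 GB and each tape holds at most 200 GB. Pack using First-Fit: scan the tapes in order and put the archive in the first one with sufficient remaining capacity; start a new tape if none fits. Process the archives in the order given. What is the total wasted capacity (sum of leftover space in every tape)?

tape 1: place 106 GB, 94 GB left
tape 2: place 123 GB, 77 GB left
tape 3: place 107 GB, 93 GB left
tape 4: place 103 GB, 97 GB left
tape 5: place 101 GB, 99 GB left
tape 6: place 114 GB, 86 GB left
tape 7: place 108 GB, 92 GB left
tape 8: place 103 GB, 97 GB left
tape 9: place 113 GB, 87 GB left
tape 10: place 120 GB, 80 GB left
10 tapes × 200 GB = 2000 GB; used 1098 GB; unused 902 GB.

902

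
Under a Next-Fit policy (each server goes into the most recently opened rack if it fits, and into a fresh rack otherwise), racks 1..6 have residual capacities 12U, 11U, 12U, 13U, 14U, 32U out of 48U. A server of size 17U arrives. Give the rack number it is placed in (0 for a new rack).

Next-Fit only looks at rack 6, which has 32U free.
17U fits there.

6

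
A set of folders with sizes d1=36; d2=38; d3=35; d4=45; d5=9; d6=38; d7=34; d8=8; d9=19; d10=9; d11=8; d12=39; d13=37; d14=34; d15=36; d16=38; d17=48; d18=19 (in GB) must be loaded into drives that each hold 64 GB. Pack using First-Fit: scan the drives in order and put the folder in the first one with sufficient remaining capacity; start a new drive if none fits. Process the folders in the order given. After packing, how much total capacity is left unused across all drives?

238

d1 (36 GB) → drive 1 (remaining 28 GB)
d2 (38 GB) → drive 2 (remaining 26 GB)
d3 (35 GB) → drive 3 (remaining 29 GB)
d4 (45 GB) → drive 4 (remaining 19 GB)
d5 (9 GB) → drive 1 (remaining 19 GB)
d6 (38 GB) → drive 5 (remaining 26 GB)
d7 (34 GB) → drive 6 (remaining 30 GB)
d8 (8 GB) → drive 1 (remaining 11 GB)
d9 (19 GB) → drive 2 (remaining 7 GB)
d10 (9 GB) → drive 1 (remaining 2 GB)
d11 (8 GB) → drive 3 (remaining 21 GB)
d12 (39 GB) → drive 7 (remaining 25 GB)
d13 (37 GB) → drive 8 (remaining 27 GB)
d14 (34 GB) → drive 9 (remaining 30 GB)
d15 (36 GB) → drive 10 (remaining 28 GB)
d16 (38 GB) → drive 11 (remaining 26 GB)
d17 (48 GB) → drive 12 (remaining 16 GB)
d18 (19 GB) → drive 3 (remaining 2 GB)
12 drives × 64 GB = 768 GB; used 530 GB; unused 238 GB.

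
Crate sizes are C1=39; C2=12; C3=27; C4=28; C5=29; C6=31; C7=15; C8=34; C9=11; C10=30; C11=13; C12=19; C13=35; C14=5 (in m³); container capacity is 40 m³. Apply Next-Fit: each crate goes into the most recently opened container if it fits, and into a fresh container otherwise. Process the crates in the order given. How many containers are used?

C1 (39 m³) → container 1 (remaining 1 m³)
C2 (12 m³) → container 2 (remaining 28 m³)
C3 (27 m³) → container 2 (remaining 1 m³)
C4 (28 m³) → container 3 (remaining 12 m³)
C5 (29 m³) → container 4 (remaining 11 m³)
C6 (31 m³) → container 5 (remaining 9 m³)
C7 (15 m³) → container 6 (remaining 25 m³)
C8 (34 m³) → container 7 (remaining 6 m³)
C9 (11 m³) → container 8 (remaining 29 m³)
C10 (30 m³) → container 9 (remaining 10 m³)
C11 (13 m³) → container 10 (remaining 27 m³)
C12 (19 m³) → container 10 (remaining 8 m³)
C13 (35 m³) → container 11 (remaining 5 m³)
C14 (5 m³) → container 11 (remaining 0 m³)
Final containers: [39] [12,27] [28] [29] [31] [15] [34] [11] [30] [13,19] [35,5].

11 containers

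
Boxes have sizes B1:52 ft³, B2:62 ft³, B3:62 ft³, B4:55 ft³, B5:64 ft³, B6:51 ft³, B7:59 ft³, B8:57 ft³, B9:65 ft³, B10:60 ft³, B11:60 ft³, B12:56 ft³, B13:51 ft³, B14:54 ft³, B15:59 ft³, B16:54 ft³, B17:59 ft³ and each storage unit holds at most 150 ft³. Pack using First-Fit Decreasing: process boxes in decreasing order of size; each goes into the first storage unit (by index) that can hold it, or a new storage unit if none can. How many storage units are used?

9

Sorted descending: 65, 64, 62, 62, 60, 60, 59, 59, 59, 57, 56, 55, 54, 54, 52, 51, 51.
65 ft³ → storage unit 1 (remaining 85 ft³)
64 ft³ → storage unit 1 (remaining 21 ft³)
62 ft³ → storage unit 2 (remaining 88 ft³)
62 ft³ → storage unit 2 (remaining 26 ft³)
60 ft³ → storage unit 3 (remaining 90 ft³)
60 ft³ → storage unit 3 (remaining 30 ft³)
59 ft³ → storage unit 4 (remaining 91 ft³)
59 ft³ → storage unit 4 (remaining 32 ft³)
59 ft³ → storage unit 5 (remaining 91 ft³)
57 ft³ → storage unit 5 (remaining 34 ft³)
56 ft³ → storage unit 6 (remaining 94 ft³)
55 ft³ → storage unit 6 (remaining 39 ft³)
54 ft³ → storage unit 7 (remaining 96 ft³)
54 ft³ → storage unit 7 (remaining 42 ft³)
52 ft³ → storage unit 8 (remaining 98 ft³)
51 ft³ → storage unit 8 (remaining 47 ft³)
51 ft³ → storage unit 9 (remaining 99 ft³)
Final storage units: [65,64] [62,62] [60,60] [59,59] [59,57] [56,55] [54,54] [52,51] [51].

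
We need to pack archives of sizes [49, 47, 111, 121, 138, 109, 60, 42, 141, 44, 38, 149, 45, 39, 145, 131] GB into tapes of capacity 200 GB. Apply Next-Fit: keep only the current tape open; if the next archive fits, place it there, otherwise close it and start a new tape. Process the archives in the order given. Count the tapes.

10

tape 1: place 49 GB, 151 GB left
tape 1: place 47 GB, 104 GB left
tape 2: place 111 GB, 89 GB left
tape 3: place 121 GB, 79 GB left
tape 4: place 138 GB, 62 GB left
tape 5: place 109 GB, 91 GB left
tape 5: place 60 GB, 31 GB left
tape 6: place 42 GB, 158 GB left
tape 6: place 141 GB, 17 GB left
tape 7: place 44 GB, 156 GB left
tape 7: place 38 GB, 118 GB left
tape 8: place 149 GB, 51 GB left
tape 8: place 45 GB, 6 GB left
tape 9: place 39 GB, 161 GB left
tape 9: place 145 GB, 16 GB left
tape 10: place 131 GB, 69 GB left
Final tapes: [49,47] [111] [121] [138] [109,60] [42,141] [44,38] [149,45] [39,145] [131].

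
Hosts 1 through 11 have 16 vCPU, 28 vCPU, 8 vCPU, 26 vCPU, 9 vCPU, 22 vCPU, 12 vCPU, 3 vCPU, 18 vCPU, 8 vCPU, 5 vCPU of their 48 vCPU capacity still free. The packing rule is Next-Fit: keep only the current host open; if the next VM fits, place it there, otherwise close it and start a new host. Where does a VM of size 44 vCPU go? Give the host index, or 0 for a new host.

0

Next-Fit only looks at host 11, which has 5 vCPU free.
44 vCPU does not fit, so a new host is opened.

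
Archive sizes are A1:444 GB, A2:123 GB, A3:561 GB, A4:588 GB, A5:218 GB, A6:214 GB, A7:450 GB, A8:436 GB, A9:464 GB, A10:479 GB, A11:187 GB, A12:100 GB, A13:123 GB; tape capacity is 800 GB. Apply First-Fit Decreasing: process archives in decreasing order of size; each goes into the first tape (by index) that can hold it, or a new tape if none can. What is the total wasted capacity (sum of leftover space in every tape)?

Sorted descending: 588, 561, 479, 464, 450, 444, 436, 218, 214, 187, 123, 123, 100.
tape 1: place 588 GB, 212 GB left
tape 2: place 561 GB, 239 GB left
tape 3: place 479 GB, 321 GB left
tape 4: place 464 GB, 336 GB left
tape 5: place 450 GB, 350 GB left
tape 6: place 444 GB, 356 GB left
tape 7: place 436 GB, 364 GB left
tape 2: place 218 GB, 21 GB left
tape 3: place 214 GB, 107 GB left
tape 1: place 187 GB, 25 GB left
tape 4: place 123 GB, 213 GB left
tape 4: place 123 GB, 90 GB left
tape 3: place 100 GB, 7 GB left
7 tapes × 800 GB = 5600 GB; used 4387 GB; unused 1213 GB.

1213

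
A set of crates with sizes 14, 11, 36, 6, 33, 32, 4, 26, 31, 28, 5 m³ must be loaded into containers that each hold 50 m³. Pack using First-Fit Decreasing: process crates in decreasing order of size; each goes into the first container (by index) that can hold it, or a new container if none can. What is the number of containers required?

6

Sorted descending: 36, 33, 32, 31, 28, 26, 14, 11, 6, 5, 4.
36 m³ → container 1 (remaining 14 m³)
33 m³ → container 2 (remaining 17 m³)
32 m³ → container 3 (remaining 18 m³)
31 m³ → container 4 (remaining 19 m³)
28 m³ → container 5 (remaining 22 m³)
26 m³ → container 6 (remaining 24 m³)
14 m³ → container 1 (remaining 0 m³)
11 m³ → container 2 (remaining 6 m³)
6 m³ → container 2 (remaining 0 m³)
5 m³ → container 3 (remaining 13 m³)
4 m³ → container 3 (remaining 9 m³)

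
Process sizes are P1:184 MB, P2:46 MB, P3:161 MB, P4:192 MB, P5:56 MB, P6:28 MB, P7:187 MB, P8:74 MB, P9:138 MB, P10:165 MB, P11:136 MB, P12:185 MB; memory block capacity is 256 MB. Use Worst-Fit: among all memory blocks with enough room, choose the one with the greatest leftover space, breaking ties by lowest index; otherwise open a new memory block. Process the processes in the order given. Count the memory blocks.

8 memory blocks

Put P1 (184 MB) in memory block 1; 72 MB remain.
Put P2 (46 MB) in memory block 1; 26 MB remain.
Put P3 (161 MB) in memory block 2; 95 MB remain.
Put P4 (192 MB) in memory block 3; 64 MB remain.
Put P5 (56 MB) in memory block 2; 39 MB remain.
Put P6 (28 MB) in memory block 3; 36 MB remain.
Put P7 (187 MB) in memory block 4; 69 MB remain.
Put P8 (74 MB) in memory block 5; 182 MB remain.
Put P9 (138 MB) in memory block 5; 44 MB remain.
Put P10 (165 MB) in memory block 6; 91 MB remain.
Put P11 (136 MB) in memory block 7; 120 MB remain.
Put P12 (185 MB) in memory block 8; 71 MB remain.
Final memory blocks: [184,46] [161,56] [192,28] [187] [74,138] [165] [136] [185].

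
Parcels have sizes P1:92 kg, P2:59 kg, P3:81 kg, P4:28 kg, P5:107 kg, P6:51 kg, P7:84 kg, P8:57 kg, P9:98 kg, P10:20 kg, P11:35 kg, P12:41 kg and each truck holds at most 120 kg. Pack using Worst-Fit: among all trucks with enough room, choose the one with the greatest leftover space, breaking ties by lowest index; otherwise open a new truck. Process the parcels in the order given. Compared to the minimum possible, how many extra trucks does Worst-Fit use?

Worst-Fit: [92] [59,28] [81,20] [107] [51,57] [84,35] [98] [41] → 8 trucks.
Total size 753 kg; any packing needs at least ⌈753/120⌉ = 7 trucks.
An optimal packing achieves that bound: [107] [98,20] [92,28] [84,35] [81] [59,57] [51,41] → 7 trucks.
Excess: 8 − 7 = 1.

1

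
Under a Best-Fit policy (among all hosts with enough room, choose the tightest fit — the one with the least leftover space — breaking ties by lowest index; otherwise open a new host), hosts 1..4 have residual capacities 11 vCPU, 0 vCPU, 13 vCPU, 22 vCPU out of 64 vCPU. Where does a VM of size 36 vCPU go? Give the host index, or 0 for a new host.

0

No host has ≥ 36 vCPU free, so a new host is opened.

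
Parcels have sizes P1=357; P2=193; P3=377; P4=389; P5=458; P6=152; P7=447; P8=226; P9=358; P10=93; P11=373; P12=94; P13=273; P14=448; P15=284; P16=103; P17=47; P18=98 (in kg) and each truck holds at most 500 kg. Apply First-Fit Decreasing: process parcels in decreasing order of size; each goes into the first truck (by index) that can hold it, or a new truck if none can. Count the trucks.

Sorted descending: 458, 448, 447, 389, 377, 373, 358, 357, 284, 273, 226, 193, 152, 103, 98, 94, 93, 47.
458 kg → truck 1 (remaining 42 kg)
448 kg → truck 2 (remaining 52 kg)
447 kg → truck 3 (remaining 53 kg)
389 kg → truck 4 (remaining 111 kg)
377 kg → truck 5 (remaining 123 kg)
373 kg → truck 6 (remaining 127 kg)
358 kg → truck 7 (remaining 142 kg)
357 kg → truck 8 (remaining 143 kg)
284 kg → truck 9 (remaining 216 kg)
273 kg → truck 10 (remaining 227 kg)
226 kg → truck 10 (remaining 1 kg)
193 kg → truck 9 (remaining 23 kg)
152 kg → truck 11 (remaining 348 kg)
103 kg → truck 4 (remaining 8 kg)
98 kg → truck 5 (remaining 25 kg)
94 kg → truck 6 (remaining 33 kg)
93 kg → truck 7 (remaining 49 kg)
47 kg → truck 2 (remaining 5 kg)
Final trucks: [458] [448,47] [447] [389,103] [377,98] [373,94] [358,93] [357] [284,193] [273,226] [152].

11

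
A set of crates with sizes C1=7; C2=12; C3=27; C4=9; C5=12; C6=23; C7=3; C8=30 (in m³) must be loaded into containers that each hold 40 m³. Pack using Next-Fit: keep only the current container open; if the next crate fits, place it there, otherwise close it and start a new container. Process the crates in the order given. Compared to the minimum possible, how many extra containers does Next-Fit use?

Next-Fit: [7,12] [27,9] [12,23,3] [30] → 4 containers.
Total size 123 m³; any packing needs at least ⌈123/40⌉ = 4 containers.
So 4 is already optimal.

0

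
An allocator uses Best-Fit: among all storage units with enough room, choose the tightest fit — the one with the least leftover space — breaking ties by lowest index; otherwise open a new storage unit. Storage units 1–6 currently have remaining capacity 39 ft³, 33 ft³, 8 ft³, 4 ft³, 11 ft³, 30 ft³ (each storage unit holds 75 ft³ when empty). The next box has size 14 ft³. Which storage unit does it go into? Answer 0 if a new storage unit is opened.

Storage units with room: storage unit 1 (39 ft³), storage unit 2 (33 ft³), storage unit 6 (30 ft³).
Tightest fit is storage unit 6 with 30 ft³ free.

6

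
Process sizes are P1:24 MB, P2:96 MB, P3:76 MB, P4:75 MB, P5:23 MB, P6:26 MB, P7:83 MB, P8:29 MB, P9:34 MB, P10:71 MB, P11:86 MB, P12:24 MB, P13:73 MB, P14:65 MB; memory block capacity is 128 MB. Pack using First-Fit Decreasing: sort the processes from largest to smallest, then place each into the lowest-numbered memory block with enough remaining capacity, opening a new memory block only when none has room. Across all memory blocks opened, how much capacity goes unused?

239

Sorted descending: 96, 86, 83, 76, 75, 73, 71, 65, 34, 29, 26, 24, 24, 23.
memory block 1: place 96 MB, 32 MB left
memory block 2: place 86 MB, 42 MB left
memory block 3: place 83 MB, 45 MB left
memory block 4: place 76 MB, 52 MB left
memory block 5: place 75 MB, 53 MB left
memory block 6: place 73 MB, 55 MB left
memory block 7: place 71 MB, 57 MB left
memory block 8: place 65 MB, 63 MB left
memory block 2: place 34 MB, 8 MB left
memory block 1: place 29 MB, 3 MB left
memory block 3: place 26 MB, 19 MB left
memory block 4: place 24 MB, 28 MB left
memory block 4: place 24 MB, 4 MB left
memory block 5: place 23 MB, 30 MB left
8 memory blocks × 128 MB = 1024 MB; used 785 MB; unused 239 MB.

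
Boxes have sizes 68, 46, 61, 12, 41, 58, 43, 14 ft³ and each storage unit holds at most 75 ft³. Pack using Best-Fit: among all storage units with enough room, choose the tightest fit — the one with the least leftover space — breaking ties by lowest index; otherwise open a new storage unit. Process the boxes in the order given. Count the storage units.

6

68 ft³ → storage unit 1 (remaining 7 ft³)
46 ft³ → storage unit 2 (remaining 29 ft³)
61 ft³ → storage unit 3 (remaining 14 ft³)
12 ft³ → storage unit 3 (remaining 2 ft³)
41 ft³ → storage unit 4 (remaining 34 ft³)
58 ft³ → storage unit 5 (remaining 17 ft³)
43 ft³ → storage unit 6 (remaining 32 ft³)
14 ft³ → storage unit 5 (remaining 3 ft³)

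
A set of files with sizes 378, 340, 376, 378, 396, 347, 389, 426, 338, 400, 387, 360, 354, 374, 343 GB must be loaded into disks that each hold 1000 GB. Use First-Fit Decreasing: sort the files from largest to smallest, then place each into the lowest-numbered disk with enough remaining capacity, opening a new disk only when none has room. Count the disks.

8

Sorted descending: 426, 400, 396, 389, 387, 378, 378, 376, 374, 360, 354, 347, 343, 340, 338.
disk 1: place 426 GB, 574 GB left
disk 1: place 400 GB, 174 GB left
disk 2: place 396 GB, 604 GB left
disk 2: place 389 GB, 215 GB left
disk 3: place 387 GB, 613 GB left
disk 3: place 378 GB, 235 GB left
disk 4: place 378 GB, 622 GB left
disk 4: place 376 GB, 246 GB left
disk 5: place 374 GB, 626 GB left
disk 5: place 360 GB, 266 GB left
disk 6: place 354 GB, 646 GB left
disk 6: place 347 GB, 299 GB left
disk 7: place 343 GB, 657 GB left
disk 7: place 340 GB, 317 GB left
disk 8: place 338 GB, 662 GB left
Final disks: [426,400] [396,389] [387,378] [378,376] [374,360] [354,347] [343,340] [338].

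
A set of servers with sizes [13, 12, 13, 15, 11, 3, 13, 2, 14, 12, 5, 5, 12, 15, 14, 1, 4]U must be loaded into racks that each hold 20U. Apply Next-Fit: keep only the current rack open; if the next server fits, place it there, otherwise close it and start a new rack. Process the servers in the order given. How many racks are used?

11 racks

rack 1: place 13U, 7U left
rack 2: place 12U, 8U left
rack 3: place 13U, 7U left
rack 4: place 15U, 5U left
rack 5: place 11U, 9U left
rack 5: place 3U, 6U left
rack 6: place 13U, 7U left
rack 6: place 2U, 5U left
rack 7: place 14U, 6U left
rack 8: place 12U, 8U left
rack 8: place 5U, 3U left
rack 9: place 5U, 15U left
rack 9: place 12U, 3U left
rack 10: place 15U, 5U left
rack 11: place 14U, 6U left
rack 11: place 1U, 5U left
rack 11: place 4U, 1U left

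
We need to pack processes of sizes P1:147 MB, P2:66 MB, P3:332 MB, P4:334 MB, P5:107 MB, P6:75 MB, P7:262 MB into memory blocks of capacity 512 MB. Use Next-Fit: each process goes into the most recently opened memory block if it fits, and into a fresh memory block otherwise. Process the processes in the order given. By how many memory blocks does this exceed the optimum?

1

Next-Fit: [147,66] [332] [334,107] [75,262] → 4 memory blocks.
Total size 1323 MB; any packing needs at least ⌈1323/512⌉ = 3 memory blocks.
An optimal packing achieves that bound: [334,147] [332,107,66] [262,75] → 3 memory blocks.
Excess: 4 − 3 = 1.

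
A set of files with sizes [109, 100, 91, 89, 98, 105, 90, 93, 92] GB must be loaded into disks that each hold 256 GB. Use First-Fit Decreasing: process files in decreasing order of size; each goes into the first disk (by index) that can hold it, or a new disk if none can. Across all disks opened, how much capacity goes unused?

Sorted descending: 109, 105, 100, 98, 93, 92, 91, 90, 89.
disk 1: place 109 GB, 147 GB left
disk 1: place 105 GB, 42 GB left
disk 2: place 100 GB, 156 GB left
disk 2: place 98 GB, 58 GB left
disk 3: place 93 GB, 163 GB left
disk 3: place 92 GB, 71 GB left
disk 4: place 91 GB, 165 GB left
disk 4: place 90 GB, 75 GB left
disk 5: place 89 GB, 167 GB left
5 disks × 256 GB = 1280 GB; used 867 GB; unused 413 GB.

413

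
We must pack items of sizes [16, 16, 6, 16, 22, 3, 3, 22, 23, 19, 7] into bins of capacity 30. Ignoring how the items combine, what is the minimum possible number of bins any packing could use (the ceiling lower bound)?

6

Total size = 16 + 16 + 6 + 16 + 22 + 3 + 3 + 22 + 23 + 19 + 7 = 153.
⌈153 / 30⌉ = 6.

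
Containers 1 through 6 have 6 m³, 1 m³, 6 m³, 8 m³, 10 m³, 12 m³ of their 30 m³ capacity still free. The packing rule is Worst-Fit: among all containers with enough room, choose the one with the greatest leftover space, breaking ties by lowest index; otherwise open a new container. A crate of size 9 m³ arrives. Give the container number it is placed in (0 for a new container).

6

Containers with room: container 5 (10 m³), container 6 (12 m³).
Most room is container 6 with 12 m³ free.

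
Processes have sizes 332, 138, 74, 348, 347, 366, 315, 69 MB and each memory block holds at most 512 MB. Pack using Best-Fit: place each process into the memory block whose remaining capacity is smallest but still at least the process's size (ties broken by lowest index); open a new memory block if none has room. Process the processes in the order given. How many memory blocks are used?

332 MB → memory block 1 (remaining 180 MB)
138 MB → memory block 1 (remaining 42 MB)
74 MB → memory block 2 (remaining 438 MB)
348 MB → memory block 2 (remaining 90 MB)
347 MB → memory block 3 (remaining 165 MB)
366 MB → memory block 4 (remaining 146 MB)
315 MB → memory block 5 (remaining 197 MB)
69 MB → memory block 2 (remaining 21 MB)
Final memory blocks: [332,138] [74,348,69] [347] [366] [315].

5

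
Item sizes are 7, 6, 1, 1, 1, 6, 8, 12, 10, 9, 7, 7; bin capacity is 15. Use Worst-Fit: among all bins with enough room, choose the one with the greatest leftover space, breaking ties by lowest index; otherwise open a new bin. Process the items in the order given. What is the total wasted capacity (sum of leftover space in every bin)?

7 → bin 1 (remaining 8)
6 → bin 1 (remaining 2)
1 → bin 1 (remaining 1)
1 → bin 1 (remaining 0)
1 → bin 2 (remaining 14)
6 → bin 2 (remaining 8)
8 → bin 2 (remaining 0)
12 → bin 3 (remaining 3)
10 → bin 4 (remaining 5)
9 → bin 5 (remaining 6)
7 → bin 6 (remaining 8)
7 → bin 6 (remaining 1)
6 bins × 15 = 90; used 75; unused 15.

15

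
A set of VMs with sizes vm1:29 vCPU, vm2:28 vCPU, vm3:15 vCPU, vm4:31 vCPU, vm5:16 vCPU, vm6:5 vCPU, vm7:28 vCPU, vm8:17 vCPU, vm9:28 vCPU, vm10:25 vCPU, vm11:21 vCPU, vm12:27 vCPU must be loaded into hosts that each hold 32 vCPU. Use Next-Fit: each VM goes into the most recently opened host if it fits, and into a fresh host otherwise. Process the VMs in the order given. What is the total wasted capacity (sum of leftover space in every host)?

82

Put vm1 (29 vCPU) in host 1; 3 vCPU remain.
Put vm2 (28 vCPU) in host 2; 4 vCPU remain.
Put vm3 (15 vCPU) in host 3; 17 vCPU remain.
Put vm4 (31 vCPU) in host 4; 1 vCPU remain.
Put vm5 (16 vCPU) in host 5; 16 vCPU remain.
Put vm6 (5 vCPU) in host 5; 11 vCPU remain.
Put vm7 (28 vCPU) in host 6; 4 vCPU remain.
Put vm8 (17 vCPU) in host 7; 15 vCPU remain.
Put vm9 (28 vCPU) in host 8; 4 vCPU remain.
Put vm10 (25 vCPU) in host 9; 7 vCPU remain.
Put vm11 (21 vCPU) in host 10; 11 vCPU remain.
Put vm12 (27 vCPU) in host 11; 5 vCPU remain.
11 hosts × 32 vCPU = 352 vCPU; used 270 vCPU; unused 82 vCPU.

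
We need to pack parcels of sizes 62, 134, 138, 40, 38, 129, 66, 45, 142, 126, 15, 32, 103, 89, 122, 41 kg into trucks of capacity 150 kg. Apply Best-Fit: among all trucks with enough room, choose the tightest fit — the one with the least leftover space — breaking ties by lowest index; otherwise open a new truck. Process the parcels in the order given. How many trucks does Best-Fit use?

62 kg → truck 1 (remaining 88 kg)
134 kg → truck 2 (remaining 16 kg)
138 kg → truck 3 (remaining 12 kg)
40 kg → truck 1 (remaining 48 kg)
38 kg → truck 1 (remaining 10 kg)
129 kg → truck 4 (remaining 21 kg)
66 kg → truck 5 (remaining 84 kg)
45 kg → truck 5 (remaining 39 kg)
142 kg → truck 6 (remaining 8 kg)
126 kg → truck 7 (remaining 24 kg)
15 kg → truck 2 (remaining 1 kg)
32 kg → truck 5 (remaining 7 kg)
103 kg → truck 8 (remaining 47 kg)
89 kg → truck 9 (remaining 61 kg)
122 kg → truck 10 (remaining 28 kg)
41 kg → truck 8 (remaining 6 kg)

10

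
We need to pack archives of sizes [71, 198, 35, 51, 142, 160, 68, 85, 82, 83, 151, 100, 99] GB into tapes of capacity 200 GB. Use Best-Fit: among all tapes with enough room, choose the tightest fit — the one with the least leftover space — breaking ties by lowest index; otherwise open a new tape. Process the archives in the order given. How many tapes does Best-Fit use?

Put 71 GB in tape 1; 129 GB remain.
Put 198 GB in tape 2; 2 GB remain.
Put 35 GB in tape 1; 94 GB remain.
Put 51 GB in tape 1; 43 GB remain.
Put 142 GB in tape 3; 58 GB remain.
Put 160 GB in tape 4; 40 GB remain.
Put 68 GB in tape 5; 132 GB remain.
Put 85 GB in tape 5; 47 GB remain.
Put 82 GB in tape 6; 118 GB remain.
Put 83 GB in tape 6; 35 GB remain.
Put 151 GB in tape 7; 49 GB remain.
Put 100 GB in tape 8; 100 GB remain.
Put 99 GB in tape 8; 1 GB remain.
Final tapes: [71,35,51] [198] [142] [160] [68,85] [82,83] [151] [100,99].

8 tapes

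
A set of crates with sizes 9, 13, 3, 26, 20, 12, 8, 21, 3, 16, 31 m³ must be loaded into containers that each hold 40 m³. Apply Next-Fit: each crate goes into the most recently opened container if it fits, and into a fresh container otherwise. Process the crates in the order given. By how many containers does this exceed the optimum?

0

Next-Fit: [9,13,3] [26] [20,12,8] [21,3,16] [31] → 5 containers.
Total size 162 m³; any packing needs at least ⌈162/40⌉ = 5 containers.
So 5 is already optimal.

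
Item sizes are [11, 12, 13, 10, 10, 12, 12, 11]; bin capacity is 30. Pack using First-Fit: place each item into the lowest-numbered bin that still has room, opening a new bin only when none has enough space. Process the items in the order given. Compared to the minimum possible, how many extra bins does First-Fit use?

0

First-Fit: [11,12] [13,10] [10,12] [12,11] → 4 bins.
Total size 91; any packing needs at least ⌈91/30⌉ = 4 bins.
So 4 is already optimal.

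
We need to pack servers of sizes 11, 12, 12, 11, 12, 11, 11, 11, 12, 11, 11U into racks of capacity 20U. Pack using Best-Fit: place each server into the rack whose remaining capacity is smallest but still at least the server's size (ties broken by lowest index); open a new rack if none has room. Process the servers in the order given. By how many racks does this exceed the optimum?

Best-Fit: [11] [12] [12] [11] [12] [11] [11] [11] [12] [11] [11] → 11 racks.
11 servers exceed 10U (half the capacity), and no two of those can share a rack, so at least 11 racks are needed.
So 11 is already optimal.

0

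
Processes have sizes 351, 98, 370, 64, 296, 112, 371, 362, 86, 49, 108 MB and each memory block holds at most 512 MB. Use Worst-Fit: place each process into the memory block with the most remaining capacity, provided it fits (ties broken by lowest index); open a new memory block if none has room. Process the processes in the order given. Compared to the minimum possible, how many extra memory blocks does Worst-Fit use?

Worst-Fit: [351,98] [370,64] [296,112] [371,49] [362,86] [108] → 6 memory blocks.
Total size 2267 MB; any packing needs at least ⌈2267/512⌉ = 5 memory blocks.
An optimal packing achieves that bound: [371,112] [370,108] [362,98,49] [351,86,64] [296] → 5 memory blocks.
Excess: 6 − 5 = 1.

1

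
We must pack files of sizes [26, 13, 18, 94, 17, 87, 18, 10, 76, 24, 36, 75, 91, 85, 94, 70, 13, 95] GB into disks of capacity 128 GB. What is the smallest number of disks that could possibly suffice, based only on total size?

8

Total size = 26 + 13 + 18 + 94 + 17 + 87 + 18 + 10 + 76 + 24 + 36 + 75 + 91 + 85 + 94 + 70 + 13 + 95 = 942 GB.
⌈942 / 128⌉ = 8.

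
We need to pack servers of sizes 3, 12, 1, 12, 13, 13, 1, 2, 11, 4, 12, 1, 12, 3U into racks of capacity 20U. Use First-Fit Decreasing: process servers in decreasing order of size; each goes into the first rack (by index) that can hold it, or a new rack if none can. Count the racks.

Sorted descending: 13, 13, 12, 12, 12, 12, 11, 4, 3, 3, 2, 1, 1, 1.
13U → rack 1 (remaining 7U)
13U → rack 2 (remaining 7U)
12U → rack 3 (remaining 8U)
12U → rack 4 (remaining 8U)
12U → rack 5 (remaining 8U)
12U → rack 6 (remaining 8U)
11U → rack 7 (remaining 9U)
4U → rack 1 (remaining 3U)
3U → rack 1 (remaining 0U)
3U → rack 2 (remaining 4U)
2U → rack 2 (remaining 2U)
1U → rack 2 (remaining 1U)
1U → rack 2 (remaining 0U)
1U → rack 3 (remaining 7U)
Final racks: [13,4,3] [13,3,2,1,1] [12,1] [12] [12] [12] [11].

7 racks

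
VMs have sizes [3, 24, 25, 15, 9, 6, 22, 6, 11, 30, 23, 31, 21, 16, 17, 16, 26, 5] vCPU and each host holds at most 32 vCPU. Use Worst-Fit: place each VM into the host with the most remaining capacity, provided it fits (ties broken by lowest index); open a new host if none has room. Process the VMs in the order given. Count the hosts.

Put 3 vCPU in host 1; 29 vCPU remain.
Put 24 vCPU in host 1; 5 vCPU remain.
Put 25 vCPU in host 2; 7 vCPU remain.
Put 15 vCPU in host 3; 17 vCPU remain.
Put 9 vCPU in host 3; 8 vCPU remain.
Put 6 vCPU in host 3; 2 vCPU remain.
Put 22 vCPU in host 4; 10 vCPU remain.
Put 6 vCPU in host 4; 4 vCPU remain.
Put 11 vCPU in host 5; 21 vCPU remain.
Put 30 vCPU in host 6; 2 vCPU remain.
Put 23 vCPU in host 7; 9 vCPU remain.
Put 31 vCPU in host 8; 1 vCPU remain.
Put 21 vCPU in host 5; 0 vCPU remain.
Put 16 vCPU in host 9; 16 vCPU remain.
Put 17 vCPU in host 10; 15 vCPU remain.
Put 16 vCPU in host 9; 0 vCPU remain.
Put 26 vCPU in host 11; 6 vCPU remain.
Put 5 vCPU in host 10; 10 vCPU remain.
Final hosts: [3,24] [25] [15,9,6] [22,6] [11,21] [30] [23] [31] [16,16] [17,5] [26].

11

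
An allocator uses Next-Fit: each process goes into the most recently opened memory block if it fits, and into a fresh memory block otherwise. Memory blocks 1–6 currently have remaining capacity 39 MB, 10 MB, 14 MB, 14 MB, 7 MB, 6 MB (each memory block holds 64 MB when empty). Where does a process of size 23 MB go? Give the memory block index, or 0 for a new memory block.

Next-Fit only looks at memory block 6, which has 6 MB free.
23 MB does not fit, so a new memory block is opened.

0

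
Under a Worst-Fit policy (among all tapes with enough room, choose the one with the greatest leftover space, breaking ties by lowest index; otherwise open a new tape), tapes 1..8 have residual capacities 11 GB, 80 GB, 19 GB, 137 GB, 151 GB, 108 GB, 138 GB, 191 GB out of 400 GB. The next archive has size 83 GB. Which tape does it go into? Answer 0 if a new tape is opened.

8

Tapes with room: tape 4 (137 GB), tape 5 (151 GB), tape 6 (108 GB), tape 7 (138 GB), tape 8 (191 GB).
Most room is tape 8 with 191 GB free.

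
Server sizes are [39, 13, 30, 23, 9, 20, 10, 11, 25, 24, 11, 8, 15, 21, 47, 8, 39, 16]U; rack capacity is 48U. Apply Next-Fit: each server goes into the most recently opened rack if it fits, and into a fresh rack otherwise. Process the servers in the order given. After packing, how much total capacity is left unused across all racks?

111

Put 39U in rack 1; 9U remain.
Put 13U in rack 2; 35U remain.
Put 30U in rack 2; 5U remain.
Put 23U in rack 3; 25U remain.
Put 9U in rack 3; 16U remain.
Put 20U in rack 4; 28U remain.
Put 10U in rack 4; 18U remain.
Put 11U in rack 4; 7U remain.
Put 25U in rack 5; 23U remain.
Put 24U in rack 6; 24U remain.
Put 11U in rack 6; 13U remain.
Put 8U in rack 6; 5U remain.
Put 15U in rack 7; 33U remain.
Put 21U in rack 7; 12U remain.
Put 47U in rack 8; 1U remain.
Put 8U in rack 9; 40U remain.
Put 39U in rack 9; 1U remain.
Put 16U in rack 10; 32U remain.
10 racks × 48U = 480U; used 369U; unused 111U.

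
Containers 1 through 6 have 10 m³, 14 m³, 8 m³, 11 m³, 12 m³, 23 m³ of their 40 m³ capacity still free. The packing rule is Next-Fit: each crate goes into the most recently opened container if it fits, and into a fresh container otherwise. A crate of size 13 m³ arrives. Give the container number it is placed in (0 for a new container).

6

Next-Fit only looks at container 6, which has 23 m³ free.
13 m³ fits there.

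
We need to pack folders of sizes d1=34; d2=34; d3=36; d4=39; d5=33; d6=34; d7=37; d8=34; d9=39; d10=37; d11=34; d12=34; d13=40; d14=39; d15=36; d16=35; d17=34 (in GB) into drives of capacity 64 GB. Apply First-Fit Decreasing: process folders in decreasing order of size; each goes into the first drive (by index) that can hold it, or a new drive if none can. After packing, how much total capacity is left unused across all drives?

479

Sorted descending: 40, 39, 39, 39, 37, 37, 36, 36, 35, 34, 34, 34, 34, 34, 34, 34, 33.
drive 1: place 40 GB, 24 GB left
drive 2: place 39 GB, 25 GB left
drive 3: place 39 GB, 25 GB left
drive 4: place 39 GB, 25 GB left
drive 5: place 37 GB, 27 GB left
drive 6: place 37 GB, 27 GB left
drive 7: place 36 GB, 28 GB left
drive 8: place 36 GB, 28 GB left
drive 9: place 35 GB, 29 GB left
drive 10: place 34 GB, 30 GB left
drive 11: place 34 GB, 30 GB left
drive 12: place 34 GB, 30 GB left
drive 13: place 34 GB, 30 GB left
drive 14: place 34 GB, 30 GB left
drive 15: place 34 GB, 30 GB left
drive 16: place 34 GB, 30 GB left
drive 17: place 33 GB, 31 GB left
17 drives × 64 GB = 1088 GB; used 609 GB; unused 479 GB.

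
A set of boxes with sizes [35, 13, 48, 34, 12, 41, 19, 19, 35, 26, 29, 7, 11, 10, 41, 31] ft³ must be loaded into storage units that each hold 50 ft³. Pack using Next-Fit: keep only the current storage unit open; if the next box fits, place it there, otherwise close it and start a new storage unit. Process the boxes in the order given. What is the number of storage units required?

35 ft³ → storage unit 1 (remaining 15 ft³)
13 ft³ → storage unit 1 (remaining 2 ft³)
48 ft³ → storage unit 2 (remaining 2 ft³)
34 ft³ → storage unit 3 (remaining 16 ft³)
12 ft³ → storage unit 3 (remaining 4 ft³)
41 ft³ → storage unit 4 (remaining 9 ft³)
19 ft³ → storage unit 5 (remaining 31 ft³)
19 ft³ → storage unit 5 (remaining 12 ft³)
35 ft³ → storage unit 6 (remaining 15 ft³)
26 ft³ → storage unit 7 (remaining 24 ft³)
29 ft³ → storage unit 8 (remaining 21 ft³)
7 ft³ → storage unit 8 (remaining 14 ft³)
11 ft³ → storage unit 8 (remaining 3 ft³)
10 ft³ → storage unit 9 (remaining 40 ft³)
41 ft³ → storage unit 10 (remaining 9 ft³)
31 ft³ → storage unit 11 (remaining 19 ft³)
Final storage units: [35,13] [48] [34,12] [41] [19,19] [35] [26] [29,7,11] [10] [41] [31].

11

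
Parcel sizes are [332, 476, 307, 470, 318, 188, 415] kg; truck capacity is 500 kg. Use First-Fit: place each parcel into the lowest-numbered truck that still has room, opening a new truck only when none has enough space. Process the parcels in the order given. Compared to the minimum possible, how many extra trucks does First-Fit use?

First-Fit: [332] [476] [307,188] [470] [318] [415] → 6 trucks.
Total size 2506 kg; any packing needs at least ⌈2506/500⌉ = 6 trucks.
So 6 is already optimal.

0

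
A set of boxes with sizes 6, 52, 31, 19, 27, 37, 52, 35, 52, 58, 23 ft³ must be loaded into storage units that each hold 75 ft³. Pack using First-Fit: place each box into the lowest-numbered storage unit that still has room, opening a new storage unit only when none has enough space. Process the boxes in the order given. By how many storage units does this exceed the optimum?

1

First-Fit: [6,52] [31,19,23] [27,37] [52] [35] [52] [58] → 7 storage units.
Total size 392 ft³; any packing needs at least ⌈392/75⌉ = 6 storage units.
An optimal packing achieves that bound: [58,6] [52,23] [52,19] [52] [37,35] [31,27] → 6 storage units.
Excess: 7 − 6 = 1.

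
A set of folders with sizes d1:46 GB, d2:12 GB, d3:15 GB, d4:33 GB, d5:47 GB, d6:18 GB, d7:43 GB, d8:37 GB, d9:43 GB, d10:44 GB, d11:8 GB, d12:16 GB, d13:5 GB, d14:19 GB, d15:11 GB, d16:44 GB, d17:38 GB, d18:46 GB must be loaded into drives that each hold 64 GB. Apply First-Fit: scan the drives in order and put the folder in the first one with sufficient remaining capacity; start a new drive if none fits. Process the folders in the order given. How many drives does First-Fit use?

Put d1 (46 GB) in drive 1; 18 GB remain.
Put d2 (12 GB) in drive 1; 6 GB remain.
Put d3 (15 GB) in drive 2; 49 GB remain.
Put d4 (33 GB) in drive 2; 16 GB remain.
Put d5 (47 GB) in drive 3; 17 GB remain.
Put d6 (18 GB) in drive 4; 46 GB remain.
Put d7 (43 GB) in drive 4; 3 GB remain.
Put d8 (37 GB) in drive 5; 27 GB remain.
Put d9 (43 GB) in drive 6; 21 GB remain.
Put d10 (44 GB) in drive 7; 20 GB remain.
Put d11 (8 GB) in drive 2; 8 GB remain.
Put d12 (16 GB) in drive 3; 1 GB remain.
Put d13 (5 GB) in drive 1; 1 GB remain.
Put d14 (19 GB) in drive 5; 8 GB remain.
Put d15 (11 GB) in drive 6; 10 GB remain.
Put d16 (44 GB) in drive 8; 20 GB remain.
Put d17 (38 GB) in drive 9; 26 GB remain.
Put d18 (46 GB) in drive 10; 18 GB remain.
Final drives: [46,12,5] [15,33,8] [47,16] [18,43] [37,19] [43,11] [44] [44] [38] [46].

10 drives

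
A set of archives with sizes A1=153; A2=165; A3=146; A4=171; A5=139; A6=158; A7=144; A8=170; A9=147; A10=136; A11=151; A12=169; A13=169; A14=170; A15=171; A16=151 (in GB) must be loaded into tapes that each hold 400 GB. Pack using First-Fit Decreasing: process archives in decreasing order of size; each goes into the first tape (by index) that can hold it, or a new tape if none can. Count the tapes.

Sorted descending: 171, 171, 170, 170, 169, 169, 165, 158, 153, 151, 151, 147, 146, 144, 139, 136.
tape 1: place 171 GB, 229 GB left
tape 1: place 171 GB, 58 GB left
tape 2: place 170 GB, 230 GB left
tape 2: place 170 GB, 60 GB left
tape 3: place 169 GB, 231 GB left
tape 3: place 169 GB, 62 GB left
tape 4: place 165 GB, 235 GB left
tape 4: place 158 GB, 77 GB left
tape 5: place 153 GB, 247 GB left
tape 5: place 151 GB, 96 GB left
tape 6: place 151 GB, 249 GB left
tape 6: place 147 GB, 102 GB left
tape 7: place 146 GB, 254 GB left
tape 7: place 144 GB, 110 GB left
tape 8: place 139 GB, 261 GB left
tape 8: place 136 GB, 125 GB left

8 tapes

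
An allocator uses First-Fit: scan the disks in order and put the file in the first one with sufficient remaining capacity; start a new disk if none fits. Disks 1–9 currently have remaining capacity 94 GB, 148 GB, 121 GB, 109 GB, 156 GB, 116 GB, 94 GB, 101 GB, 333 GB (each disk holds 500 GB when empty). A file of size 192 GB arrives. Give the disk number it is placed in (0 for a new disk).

9

Disks with room: disk 9 (333 GB).
The first with room is disk 9.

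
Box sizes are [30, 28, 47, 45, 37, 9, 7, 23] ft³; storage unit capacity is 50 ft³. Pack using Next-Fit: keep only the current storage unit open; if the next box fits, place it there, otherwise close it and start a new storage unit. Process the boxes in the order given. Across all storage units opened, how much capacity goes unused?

74

storage unit 1: place 30 ft³, 20 ft³ left
storage unit 2: place 28 ft³, 22 ft³ left
storage unit 3: place 47 ft³, 3 ft³ left
storage unit 4: place 45 ft³, 5 ft³ left
storage unit 5: place 37 ft³, 13 ft³ left
storage unit 5: place 9 ft³, 4 ft³ left
storage unit 6: place 7 ft³, 43 ft³ left
storage unit 6: place 23 ft³, 20 ft³ left
6 storage units × 50 ft³ = 300 ft³; used 226 ft³; unused 74 ft³.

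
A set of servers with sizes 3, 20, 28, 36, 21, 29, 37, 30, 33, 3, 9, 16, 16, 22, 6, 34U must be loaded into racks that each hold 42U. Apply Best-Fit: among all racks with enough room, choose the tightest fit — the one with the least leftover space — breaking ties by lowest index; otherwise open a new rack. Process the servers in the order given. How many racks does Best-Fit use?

10

3U → rack 1 (remaining 39U)
20U → rack 1 (remaining 19U)
28U → rack 2 (remaining 14U)
36U → rack 3 (remaining 6U)
21U → rack 4 (remaining 21U)
29U → rack 5 (remaining 13U)
37U → rack 6 (remaining 5U)
30U → rack 7 (remaining 12U)
33U → rack 8 (remaining 9U)
3U → rack 6 (remaining 2U)
9U → rack 8 (remaining 0U)
16U → rack 1 (remaining 3U)
16U → rack 4 (remaining 5U)
22U → rack 9 (remaining 20U)
6U → rack 3 (remaining 0U)
34U → rack 10 (remaining 8U)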